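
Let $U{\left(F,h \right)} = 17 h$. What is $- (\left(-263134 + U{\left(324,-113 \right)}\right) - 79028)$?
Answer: $344083$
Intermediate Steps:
$- (\left(-263134 + U{\left(324,-113 \right)}\right) - 79028) = - (\left(-263134 + 17 \left(-113\right)\right) - 79028) = - (\left(-263134 - 1921\right) - 79028) = - (-265055 - 79028) = \left(-1\right) \left(-344083\right) = 344083$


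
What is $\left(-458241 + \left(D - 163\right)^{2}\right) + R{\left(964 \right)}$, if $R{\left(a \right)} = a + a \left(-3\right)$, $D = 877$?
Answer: $49627$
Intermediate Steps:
$R{\left(a \right)} = - 2 a$ ($R{\left(a \right)} = a - 3 a = - 2 a$)
$\left(-458241 + \left(D - 163\right)^{2}\right) + R{\left(964 \right)} = \left(-458241 + \left(877 - 163\right)^{2}\right) - 1928 = \left(-458241 + 714^{2}\right) - 1928 = \left(-458241 + 509796\right) - 1928 = 51555 - 1928 = 49627$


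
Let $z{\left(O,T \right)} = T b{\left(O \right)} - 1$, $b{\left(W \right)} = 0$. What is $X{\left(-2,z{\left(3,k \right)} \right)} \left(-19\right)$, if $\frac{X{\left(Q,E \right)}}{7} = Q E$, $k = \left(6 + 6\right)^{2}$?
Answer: $-266$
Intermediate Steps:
$k = 144$ ($k = 12^{2} = 144$)
$z{\left(O,T \right)} = -1$ ($z{\left(O,T \right)} = T 0 - 1 = 0 - 1 = -1$)
$X{\left(Q,E \right)} = 7 E Q$ ($X{\left(Q,E \right)} = 7 Q E = 7 E Q$)
$X{\left(-2,z{\left(3,k \right)} \right)} \left(-19\right) = 7 \left(-1\right) \left(-2\right) \left(-19\right) = 14 \left(-19\right) = -266$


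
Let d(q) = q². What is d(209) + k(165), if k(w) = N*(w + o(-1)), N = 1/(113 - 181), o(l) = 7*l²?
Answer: 742534/17 ≈ 43679.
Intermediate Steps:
N = -1/68 (N = 1/(-68) = -1/68 ≈ -0.014706)
k(w) = -7/68 - w/68 (k(w) = -(w + 7*(-1)²)/68 = -(w + 7*1)/68 = -(w + 7)/68 = -(7 + w)/68 = -7/68 - w/68)
d(209) + k(165) = 209² + (-7/68 - 1/68*165) = 43681 + (-7/68 - 165/68) = 43681 - 43/17 = 742534/17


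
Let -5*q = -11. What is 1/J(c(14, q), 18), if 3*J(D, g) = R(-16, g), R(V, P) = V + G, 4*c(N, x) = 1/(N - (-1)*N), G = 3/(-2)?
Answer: -6/35 ≈ -0.17143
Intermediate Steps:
q = 11/5 (q = -1/5*(-11) = 11/5 ≈ 2.2000)
G = -3/2 (G = 3*(-1/2) = -3/2 ≈ -1.5000)
c(N, x) = 1/(8*N) (c(N, x) = 1/(4*(N - (-1)*N)) = 1/(4*(N + N)) = 1/(4*((2*N))) = (1/(2*N))/4 = 1/(8*N))
R(V, P) = -3/2 + V (R(V, P) = V - 3/2 = -3/2 + V)
J(D, g) = -35/6 (J(D, g) = (-3/2 - 16)/3 = (1/3)*(-35/2) = -35/6)
1/J(c(14, q), 18) = 1/(-35/6) = -6/35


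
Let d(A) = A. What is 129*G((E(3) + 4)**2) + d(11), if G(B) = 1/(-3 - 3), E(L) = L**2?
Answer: -21/2 ≈ -10.500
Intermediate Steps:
G(B) = -1/6 (G(B) = 1/(-6) = -1/6)
129*G((E(3) + 4)**2) + d(11) = 129*(-1/6) + 11 = -43/2 + 11 = -21/2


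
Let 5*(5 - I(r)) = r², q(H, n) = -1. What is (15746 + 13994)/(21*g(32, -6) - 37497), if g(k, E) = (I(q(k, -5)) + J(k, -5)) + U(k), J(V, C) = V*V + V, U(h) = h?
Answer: -148700/72741 ≈ -2.0442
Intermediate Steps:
I(r) = 5 - r²/5
J(V, C) = V + V² (J(V, C) = V² + V = V + V²)
g(k, E) = 24/5 + k + k*(1 + k) (g(k, E) = ((5 - ⅕*(-1)²) + k*(1 + k)) + k = ((5 - ⅕*1) + k*(1 + k)) + k = ((5 - ⅕) + k*(1 + k)) + k = (24/5 + k*(1 + k)) + k = 24/5 + k + k*(1 + k))
(15746 + 13994)/(21*g(32, -6) - 37497) = (15746 + 13994)/(21*(24/5 + 32² + 2*32) - 37497) = 29740/(21*(24/5 + 1024 + 64) - 37497) = 29740/(21*(5464/5) - 37497) = 29740/(114744/5 - 37497) = 29740/(-72741/5) = 29740*(-5/72741) = -148700/72741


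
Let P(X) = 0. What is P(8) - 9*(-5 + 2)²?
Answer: -81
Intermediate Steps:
P(8) - 9*(-5 + 2)² = 0 - 9*(-5 + 2)² = 0 - 9*(-3)² = 0 - 9*9 = 0 - 81 = -81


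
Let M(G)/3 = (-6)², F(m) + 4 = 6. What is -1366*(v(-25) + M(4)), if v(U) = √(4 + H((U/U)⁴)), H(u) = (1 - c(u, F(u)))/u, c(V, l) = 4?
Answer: -148894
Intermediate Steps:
F(m) = 2 (F(m) = -4 + 6 = 2)
H(u) = -3/u (H(u) = (1 - 1*4)/u = (1 - 4)/u = -3/u)
M(G) = 108 (M(G) = 3*(-6)² = 3*36 = 108)
v(U) = 1 (v(U) = √(4 - 3/((U/U)⁴)) = √(4 - 3/(1⁴)) = √(4 - 3/1) = √(4 - 3*1) = √(4 - 3) = √1 = 1)
-1366*(v(-25) + M(4)) = -1366*(1 + 108) = -1366*109 = -148894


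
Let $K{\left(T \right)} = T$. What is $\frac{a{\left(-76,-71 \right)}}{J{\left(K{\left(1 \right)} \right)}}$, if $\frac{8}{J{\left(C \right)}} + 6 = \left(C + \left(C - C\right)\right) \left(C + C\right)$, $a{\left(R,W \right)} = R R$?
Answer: $-2888$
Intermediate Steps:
$a{\left(R,W \right)} = R^{2}$
$J{\left(C \right)} = \frac{8}{-6 + 2 C^{2}}$ ($J{\left(C \right)} = \frac{8}{-6 + \left(C + \left(C - C\right)\right) \left(C + C\right)} = \frac{8}{-6 + \left(C + 0\right) 2 C} = \frac{8}{-6 + C 2 C} = \frac{8}{-6 + 2 C^{2}}$)
$\frac{a{\left(-76,-71 \right)}}{J{\left(K{\left(1 \right)} \right)}} = \frac{\left(-76\right)^{2}}{4 \frac{1}{-3 + 1^{2}}} = \frac{5776}{4 \frac{1}{-3 + 1}} = \frac{5776}{4 \frac{1}{-2}} = \frac{5776}{4 \left(- \frac{1}{2}\right)} = \frac{5776}{-2} = 5776 \left(- \frac{1}{2}\right) = -2888$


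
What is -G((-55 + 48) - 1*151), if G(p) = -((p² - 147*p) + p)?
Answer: 48032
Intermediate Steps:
G(p) = -p² + 146*p (G(p) = -(p² - 146*p) = -p² + 146*p)
-G((-55 + 48) - 1*151) = -((-55 + 48) - 1*151)*(146 - ((-55 + 48) - 1*151)) = -(-7 - 151)*(146 - (-7 - 151)) = -(-158)*(146 - 1*(-158)) = -(-158)*(146 + 158) = -(-158)*304 = -1*(-48032) = 48032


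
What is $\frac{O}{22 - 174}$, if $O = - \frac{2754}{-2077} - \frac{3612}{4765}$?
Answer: $- \frac{2810343}{752164780} \approx -0.0037363$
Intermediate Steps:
$O = \frac{5620686}{9896905}$ ($O = \left(-2754\right) \left(- \frac{1}{2077}\right) - \frac{3612}{4765} = \frac{2754}{2077} - \frac{3612}{4765} = \frac{5620686}{9896905} \approx 0.56792$)
$\frac{O}{22 - 174} = \frac{5620686}{9896905 \left(22 - 174\right)} = \frac{5620686}{9896905 \left(-152\right)} = \frac{5620686}{9896905} \left(- \frac{1}{152}\right) = - \frac{2810343}{752164780}$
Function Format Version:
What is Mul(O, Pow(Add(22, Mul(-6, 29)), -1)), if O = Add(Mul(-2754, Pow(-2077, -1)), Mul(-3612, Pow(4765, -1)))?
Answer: Rational(-2810343, 752164780) ≈ -0.0037363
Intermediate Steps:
O = Rational(5620686, 9896905) (O = Add(Mul(-2754, Rational(-1, 2077)), Mul(-3612, Rational(1, 4765))) = Add(Rational(2754, 2077), Rational(-3612, 4765)) = Rational(5620686, 9896905) ≈ 0.56792)
Mul(O, Pow(Add(22, Mul(-6, 29)), -1)) = Mul(Rational(5620686, 9896905), Pow(Add(22, Mul(-6, 29)), -1)) = Mul(Rational(5620686, 9896905), Pow(Add(22, -174), -1)) = Mul(Rational(5620686, 9896905), Pow(-152, -1)) = Mul(Rational(5620686, 9896905), Rational(-1, 152)) = Rational(-2810343, 752164780)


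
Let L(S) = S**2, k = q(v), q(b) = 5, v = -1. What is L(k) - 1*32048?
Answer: -32023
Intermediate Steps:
k = 5
L(k) - 1*32048 = 5**2 - 1*32048 = 25 - 32048 = -32023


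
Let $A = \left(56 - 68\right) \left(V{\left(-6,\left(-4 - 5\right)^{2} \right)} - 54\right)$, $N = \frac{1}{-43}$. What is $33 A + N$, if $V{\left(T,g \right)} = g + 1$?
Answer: $- \frac{476785}{43} \approx -11088.0$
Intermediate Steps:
$V{\left(T,g \right)} = 1 + g$
$N = - \frac{1}{43} \approx -0.023256$
$A = -336$ ($A = \left(56 - 68\right) \left(\left(1 + \left(-4 - 5\right)^{2}\right) - 54\right) = - 12 \left(\left(1 + \left(-9\right)^{2}\right) - 54\right) = - 12 \left(\left(1 + 81\right) - 54\right) = - 12 \left(82 - 54\right) = \left(-12\right) 28 = -336$)
$33 A + N = 33 \left(-336\right) - \frac{1}{43} = -11088 - \frac{1}{43} = - \frac{476785}{43}$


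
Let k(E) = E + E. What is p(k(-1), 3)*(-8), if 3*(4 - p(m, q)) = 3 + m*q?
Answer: -40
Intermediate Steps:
k(E) = 2*E
p(m, q) = 3 - m*q/3 (p(m, q) = 4 - (3 + m*q)/3 = 4 + (-1 - m*q/3) = 3 - m*q/3)
p(k(-1), 3)*(-8) = (3 - 1/3*2*(-1)*3)*(-8) = (3 - 1/3*(-2)*3)*(-8) = (3 + 2)*(-8) = 5*(-8) = -40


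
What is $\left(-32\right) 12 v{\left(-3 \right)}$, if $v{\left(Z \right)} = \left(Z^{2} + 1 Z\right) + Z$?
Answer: $-1152$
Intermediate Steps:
$v{\left(Z \right)} = Z^{2} + 2 Z$ ($v{\left(Z \right)} = \left(Z^{2} + Z\right) + Z = \left(Z + Z^{2}\right) + Z = Z^{2} + 2 Z$)
$\left(-32\right) 12 v{\left(-3 \right)} = \left(-32\right) 12 \left(- 3 \left(2 - 3\right)\right) = - 384 \left(\left(-3\right) \left(-1\right)\right) = \left(-384\right) 3 = -1152$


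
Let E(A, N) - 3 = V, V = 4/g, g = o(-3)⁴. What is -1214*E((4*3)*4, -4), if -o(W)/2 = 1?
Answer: -7891/2 ≈ -3945.5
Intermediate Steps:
o(W) = -2 (o(W) = -2*1 = -2)
g = 16 (g = (-2)⁴ = 16)
V = ¼ (V = 4/16 = 4*(1/16) = ¼ ≈ 0.25000)
E(A, N) = 13/4 (E(A, N) = 3 + ¼ = 13/4)
-1214*E((4*3)*4, -4) = -1214*13/4 = -7891/2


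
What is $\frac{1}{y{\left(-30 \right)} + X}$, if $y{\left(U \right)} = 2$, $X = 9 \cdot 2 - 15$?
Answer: $\frac{1}{5} \approx 0.2$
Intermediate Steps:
$X = 3$ ($X = 18 - 15 = 3$)
$\frac{1}{y{\left(-30 \right)} + X} = \frac{1}{2 + 3} = \frac{1}{5}$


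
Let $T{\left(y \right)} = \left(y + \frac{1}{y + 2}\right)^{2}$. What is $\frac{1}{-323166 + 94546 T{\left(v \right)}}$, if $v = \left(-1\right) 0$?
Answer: $- \frac{2}{599059} \approx -3.3386 \cdot 10^{-6}$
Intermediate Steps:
$v = 0$
$T{\left(y \right)} = \left(y + \frac{1}{2 + y}\right)^{2}$
$\frac{1}{-323166 + 94546 T{\left(v \right)}} = \frac{1}{-323166 + 94546 \frac{\left(1 + 0^{2} + 2 \cdot 0\right)^{2}}{\left(2 + 0\right)^{2}}} = \frac{1}{-323166 + 94546 \frac{\left(1 + 0 + 0\right)^{2}}{4}} = \frac{1}{-323166 + 94546 \frac{1^{2}}{4}} = \frac{1}{-323166 + 94546 \cdot \frac{1}{4} \cdot 1} = \frac{1}{-323166 + 94546 \cdot \frac{1}{4}} = \frac{1}{-323166 + \frac{47273}{2}} = \frac{1}{- \frac{599059}{2}} = - \frac{2}{599059}$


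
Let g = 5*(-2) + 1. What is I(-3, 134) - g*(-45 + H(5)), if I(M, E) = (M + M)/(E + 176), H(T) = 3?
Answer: -58593/155 ≈ -378.02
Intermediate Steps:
g = -9 (g = -10 + 1 = -9)
I(M, E) = 2*M/(176 + E) (I(M, E) = (2*M)/(176 + E) = 2*M/(176 + E))
I(-3, 134) - g*(-45 + H(5)) = 2*(-3)/(176 + 134) - (-9)*(-45 + 3) = 2*(-3)/310 - (-9)*(-42) = 2*(-3)*(1/310) - 1*378 = -3/155 - 378 = -58593/155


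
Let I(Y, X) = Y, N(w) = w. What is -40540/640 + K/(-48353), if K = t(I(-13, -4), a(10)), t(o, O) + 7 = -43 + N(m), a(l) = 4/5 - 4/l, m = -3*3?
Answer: -98009643/1547296 ≈ -63.343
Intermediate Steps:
m = -9
a(l) = ⅘ - 4/l (a(l) = 4*(⅕) - 4/l = ⅘ - 4/l)
t(o, O) = -59 (t(o, O) = -7 + (-43 - 9) = -7 - 52 = -59)
K = -59
-40540/640 + K/(-48353) = -40540/640 - 59/(-48353) = -40540*1/640 - 59*(-1/48353) = -2027/32 + 59/48353 = -98009643/1547296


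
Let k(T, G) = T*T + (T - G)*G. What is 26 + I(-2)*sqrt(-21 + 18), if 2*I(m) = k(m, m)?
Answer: 26 + 2*I*sqrt(3) ≈ 26.0 + 3.4641*I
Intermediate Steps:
k(T, G) = T**2 + G*(T - G)
I(m) = m**2/2 (I(m) = (m**2 - m**2 + m*m)/2 = (m**2 - m**2 + m**2)/2 = m**2/2)
26 + I(-2)*sqrt(-21 + 18) = 26 + ((1/2)*(-2)**2)*sqrt(-21 + 18) = 26 + ((1/2)*4)*sqrt(-3) = 26 + 2*(I*sqrt(3)) = 26 + 2*I*sqrt(3)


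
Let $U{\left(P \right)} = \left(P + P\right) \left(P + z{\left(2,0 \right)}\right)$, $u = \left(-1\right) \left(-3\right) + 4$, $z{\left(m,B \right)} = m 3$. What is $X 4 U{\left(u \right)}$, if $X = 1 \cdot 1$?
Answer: $728$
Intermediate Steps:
$z{\left(m,B \right)} = 3 m$
$u = 7$ ($u = 3 + 4 = 7$)
$U{\left(P \right)} = 2 P \left(6 + P\right)$ ($U{\left(P \right)} = \left(P + P\right) \left(P + 3 \cdot 2\right) = 2 P \left(P + 6\right) = 2 P \left(6 + P\right)$)
$X = 1$
$X 4 U{\left(u \right)} = 1 \cdot 4 \cdot 2 \cdot 7 \left(6 + 7\right) = 4 \cdot 2 \cdot 7 \cdot 13 = 4 \cdot 182 = 728$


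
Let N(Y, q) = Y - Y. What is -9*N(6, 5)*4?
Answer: 0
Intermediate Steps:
N(Y, q) = 0
-9*N(6, 5)*4 = -9*0*4 = 0*4 = 0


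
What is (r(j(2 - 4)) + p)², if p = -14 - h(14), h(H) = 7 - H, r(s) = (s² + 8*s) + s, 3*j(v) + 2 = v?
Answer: 24025/81 ≈ 296.60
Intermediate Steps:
j(v) = -⅔ + v/3
r(s) = s² + 9*s
p = -7 (p = -14 - (7 - 1*14) = -14 - (7 - 14) = -14 - 1*(-7) = -14 + 7 = -7)
(r(j(2 - 4)) + p)² = ((-⅔ + (2 - 4)/3)*(9 + (-⅔ + (2 - 4)/3)) - 7)² = ((-⅔ + (⅓)*(-2))*(9 + (-⅔ + (⅓)*(-2))) - 7)² = ((-⅔ - ⅔)*(9 + (-⅔ - ⅔)) - 7)² = (-4*(9 - 4/3)/3 - 7)² = (-4/3*23/3 - 7)² = (-92/9 - 7)² = (-155/9)² = 24025/81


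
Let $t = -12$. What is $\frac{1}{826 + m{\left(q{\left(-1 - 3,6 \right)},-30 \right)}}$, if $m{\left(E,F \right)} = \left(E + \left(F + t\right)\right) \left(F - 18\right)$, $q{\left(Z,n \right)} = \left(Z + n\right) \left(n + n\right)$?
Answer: $\frac{1}{1690} \approx 0.00059172$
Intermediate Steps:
$q{\left(Z,n \right)} = 2 n \left(Z + n\right)$ ($q{\left(Z,n \right)} = \left(Z + n\right) 2 n = 2 n \left(Z + n\right)$)
$m{\left(E,F \right)} = \left(-18 + F\right) \left(-12 + E + F\right)$ ($m{\left(E,F \right)} = \left(E + \left(F - 12\right)\right) \left(F - 18\right) = \left(E + \left(-12 + F\right)\right) \left(-18 + F\right) = \left(-12 + E + F\right) \left(-18 + F\right) = \left(-18 + F\right) \left(-12 + E + F\right)$)
$\frac{1}{826 + m{\left(q{\left(-1 - 3,6 \right)},-30 \right)}} = \frac{1}{826 + \left(216 + \left(-30\right)^{2} - -900 - 18 \cdot 2 \cdot 6 \left(\left(-1 - 3\right) + 6\right) + 2 \cdot 6 \left(\left(-1 - 3\right) + 6\right) \left(-30\right)\right)} = \frac{1}{826 + \left(216 + 900 + 900 - 18 \cdot 2 \cdot 6 \left(-4 + 6\right) + 2 \cdot 6 \left(-4 + 6\right) \left(-30\right)\right)} = \frac{1}{826 + \left(216 + 900 + 900 - 18 \cdot 2 \cdot 6 \cdot 2 + 2 \cdot 6 \cdot 2 \left(-30\right)\right)} = \frac{1}{826 + \left(216 + 900 + 900 - 432 + 24 \left(-30\right)\right)} = \frac{1}{826 + \left(216 + 900 + 900 - 432 - 720\right)} = \frac{1}{826 + 864} = \frac{1}{1690}$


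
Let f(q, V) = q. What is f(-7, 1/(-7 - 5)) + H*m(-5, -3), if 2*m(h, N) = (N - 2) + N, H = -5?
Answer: 13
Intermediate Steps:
m(h, N) = -1 + N (m(h, N) = ((N - 2) + N)/2 = ((-2 + N) + N)/2 = (-2 + 2*N)/2 = -1 + N)
f(-7, 1/(-7 - 5)) + H*m(-5, -3) = -7 - 5*(-1 - 3) = -7 - 5*(-4) = -7 + 20 = 13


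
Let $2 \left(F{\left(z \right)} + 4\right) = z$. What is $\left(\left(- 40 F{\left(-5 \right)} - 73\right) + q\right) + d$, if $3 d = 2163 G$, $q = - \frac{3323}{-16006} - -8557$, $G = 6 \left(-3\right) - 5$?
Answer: $- \frac{125467711}{16006} \approx -7838.8$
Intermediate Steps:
$F{\left(z \right)} = -4 + \frac{z}{2}$
$G = -23$ ($G = -18 - 5 = -23$)
$q = \frac{136966665}{16006}$ ($q = \left(-3323\right) \left(- \frac{1}{16006}\right) + 8557 = \frac{3323}{16006} + 8557 = \frac{136966665}{16006} \approx 8557.2$)
$d = -16583$ ($d = \frac{2163 \left(-23\right)}{3} = \frac{1}{3} \left(-49749\right) = -16583$)
$\left(\left(- 40 F{\left(-5 \right)} - 73\right) + q\right) + d = \left(\left(- 40 \left(-4 + \frac{1}{2} \left(-5\right)\right) - 73\right) + \frac{136966665}{16006}\right) - 16583 = \left(\left(- 40 \left(-4 - \frac{5}{2}\right) - 73\right) + \frac{136966665}{16006}\right) - 16583 = \left(\left(\left(-40\right) \left(- \frac{13}{2}\right) - 73\right) + \frac{136966665}{16006}\right) - 16583 = \left(\left(260 - 73\right) + \frac{136966665}{16006}\right) - 16583 = \left(187 + \frac{136966665}{16006}\right) - 16583 = \frac{139959787}{16006} - 16583 = - \frac{125467711}{16006}$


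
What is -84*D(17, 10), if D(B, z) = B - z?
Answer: -588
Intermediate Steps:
-84*D(17, 10) = -84*(17 - 1*10) = -84*(17 - 10) = -84*7 = -588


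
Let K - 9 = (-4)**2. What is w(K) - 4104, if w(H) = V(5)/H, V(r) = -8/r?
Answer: -513008/125 ≈ -4104.1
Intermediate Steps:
K = 25 (K = 9 + (-4)**2 = 9 + 16 = 25)
w(H) = -8/(5*H) (w(H) = (-8/5)/H = (-8*1/5)/H = -8/(5*H))
w(K) - 4104 = -8/5/25 - 4104 = -8/5*1/25 - 4104 = -8/125 - 4104 = -513008/125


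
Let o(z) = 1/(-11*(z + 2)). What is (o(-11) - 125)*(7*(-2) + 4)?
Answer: 123740/99 ≈ 1249.9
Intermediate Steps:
o(z) = 1/(-22 - 11*z) (o(z) = 1/(-11*(2 + z)) = 1/(-22 - 11*z))
(o(-11) - 125)*(7*(-2) + 4) = (-1/(22 + 11*(-11)) - 125)*(7*(-2) + 4) = (-1/(22 - 121) - 125)*(-14 + 4) = (-1/(-99) - 125)*(-10) = (-1*(-1/99) - 125)*(-10) = (1/99 - 125)*(-10) = -12374/99*(-10) = 123740/99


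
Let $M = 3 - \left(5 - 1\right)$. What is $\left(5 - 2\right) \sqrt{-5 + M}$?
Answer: $3 i \sqrt{6} \approx 7.3485 i$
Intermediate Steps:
$M = -1$ ($M = 3 - \left(5 - 1\right) = 3 - 4 = -1$)
$\left(5 - 2\right) \sqrt{-5 + M} = \left(5 - 2\right) \sqrt{-5 - 1} = \left(5 - 2\right) \sqrt{-6} = 3 i \sqrt{6}$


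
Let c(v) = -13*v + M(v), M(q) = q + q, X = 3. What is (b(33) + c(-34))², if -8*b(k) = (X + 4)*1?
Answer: 8910225/64 ≈ 1.3922e+5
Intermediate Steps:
M(q) = 2*q
b(k) = -7/8 (b(k) = -(3 + 4)/8 = -7/8)
c(v) = -11*v (c(v) = -13*v + 2*v = -11*v)
(b(33) + c(-34))² = (-7/8 - 11*(-34))² = (-7/8 + 374)² = (2985/8)² = 8910225/64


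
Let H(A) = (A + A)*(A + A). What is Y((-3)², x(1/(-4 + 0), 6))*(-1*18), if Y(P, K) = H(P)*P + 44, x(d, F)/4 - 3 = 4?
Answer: -53280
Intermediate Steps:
x(d, F) = 28 (x(d, F) = 12 + 4*4 = 12 + 16 = 28)
H(A) = 4*A² (H(A) = (2*A)*(2*A) = 4*A²)
Y(P, K) = 44 + 4*P³ (Y(P, K) = (4*P²)*P + 44 = 4*P³ + 44 = 44 + 4*P³)
Y((-3)², x(1/(-4 + 0), 6))*(-1*18) = (44 + 4*((-3)²)³)*(-1*18) = (44 + 4*9³)*(-18) = (44 + 4*729)*(-18) = (44 + 2916)*(-18) = 2960*(-18) = -53280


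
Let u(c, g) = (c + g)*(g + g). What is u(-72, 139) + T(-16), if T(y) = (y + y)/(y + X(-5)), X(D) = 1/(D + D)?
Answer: 2999106/161 ≈ 18628.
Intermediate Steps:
X(D) = 1/(2*D)
u(c, g) = 2*g*(c + g) (u(c, g) = (c + g)*(2*g) = 2*g*(c + g))
T(y) = 2*y/(-1/10 + y) (T(y) = (y + y)/(y + (1/2)/(-5)) = (2*y)/(y + (1/2)*(-1/5)) = (2*y)/(y - 1/10) = (2*y)/(-1/10 + y) = 2*y/(-1/10 + y))
u(-72, 139) + T(-16) = 2*139*(-72 + 139) + 20*(-16)/(-1 + 10*(-16)) = 2*139*67 + 20*(-16)/(-1 - 160) = 18626 + 20*(-16)/(-161) = 18626 + 20*(-16)*(-1/161) = 18626 + 320/161 = 2999106/161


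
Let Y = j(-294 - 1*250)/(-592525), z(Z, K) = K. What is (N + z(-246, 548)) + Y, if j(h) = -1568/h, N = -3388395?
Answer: -34125528742524/10072925 ≈ -3.3878e+6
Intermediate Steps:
Y = -49/10072925 (Y = -1568/(-294 - 1*250)/(-592525) = -1568/(-294 - 250)*(-1/592525) = -1568/(-544)*(-1/592525) = -1568*(-1/544)*(-1/592525) = (49/17)*(-1/592525) = -49/10072925 ≈ -4.8645e-6)
(N + z(-246, 548)) + Y = (-3388395 + 548) - 49/10072925 = -3387847 - 49/10072925 = -34125528742524/10072925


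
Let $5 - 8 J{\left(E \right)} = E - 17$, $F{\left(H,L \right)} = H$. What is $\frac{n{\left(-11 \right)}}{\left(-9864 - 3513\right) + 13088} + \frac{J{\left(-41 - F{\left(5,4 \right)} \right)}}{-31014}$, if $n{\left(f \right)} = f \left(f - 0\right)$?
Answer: $- \frac{7510301}{17926092} \approx -0.41896$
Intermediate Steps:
$J{\left(E \right)} = \frac{11}{4} - \frac{E}{8}$ ($J{\left(E \right)} = \frac{5}{8} - \frac{E - 17}{8} = \frac{5}{8} - \frac{-17 + E}{8} = \frac{5}{8} - \left(- \frac{17}{8} + \frac{E}{8}\right) = \frac{11}{4} - \frac{E}{8}$)
$n{\left(f \right)} = f^{2}$ ($n{\left(f \right)} = f \left(f + 0\right) = f f = f^{2}$)
$\frac{n{\left(-11 \right)}}{\left(-9864 - 3513\right) + 13088} + \frac{J{\left(-41 - F{\left(5,4 \right)} \right)}}{-31014} = \frac{\left(-11\right)^{2}}{\left(-9864 - 3513\right) + 13088} + \frac{\frac{11}{4} - \frac{-41 - 5}{8}}{-31014} = \frac{121}{-13377 + 13088} + \left(\frac{11}{4} - \frac{-41 - 5}{8}\right) \left(- \frac{1}{31014}\right) = \frac{121}{-289} + \left(\frac{11}{4} - - \frac{23}{4}\right) \left(- \frac{1}{31014}\right) = 121 \left(- \frac{1}{289}\right) + \left(\frac{11}{4} + \frac{23}{4}\right) \left(- \frac{1}{31014}\right) = - \frac{121}{289} + \frac{17}{2} \left(- \frac{1}{31014}\right) = - \frac{121}{289} - \frac{17}{62028} = - \frac{7510301}{17926092}$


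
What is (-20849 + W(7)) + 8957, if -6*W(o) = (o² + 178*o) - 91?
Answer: -36278/3 ≈ -12093.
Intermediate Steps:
W(o) = 91/6 - 89*o/3 - o²/6 (W(o) = -((o² + 178*o) - 91)/6 = -(-91 + o² + 178*o)/6 = 91/6 - 89*o/3 - o²/6)
(-20849 + W(7)) + 8957 = (-20849 + (91/6 - 89/3*7 - ⅙*7²)) + 8957 = (-20849 + (91/6 - 623/3 - ⅙*49)) + 8957 = (-20849 + (91/6 - 623/3 - 49/6)) + 8957 = (-20849 - 602/3) + 8957 = -63149/3 + 8957 = -36278/3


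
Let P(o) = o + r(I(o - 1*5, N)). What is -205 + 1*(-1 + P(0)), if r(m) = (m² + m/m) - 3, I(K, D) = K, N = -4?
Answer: -183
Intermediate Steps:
r(m) = -2 + m² (r(m) = (m² + 1) - 3 = (1 + m²) - 3 = -2 + m²)
P(o) = -2 + o + (-5 + o)² (P(o) = o + (-2 + (o - 1*5)²) = o + (-2 + (o - 5)²) = o + (-2 + (-5 + o)²) = -2 + o + (-5 + o)²)
-205 + 1*(-1 + P(0)) = -205 + 1*(-1 + (-2 + 0 + (-5 + 0)²)) = -205 + 1*(-1 + (-2 + 0 + (-5)²)) = -205 + 1*(-1 + (-2 + 0 + 25)) = -205 + 1*(-1 + 23) = -205 + 1*22 = -205 + 22 = -183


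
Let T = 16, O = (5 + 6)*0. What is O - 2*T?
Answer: -32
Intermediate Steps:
O = 0 (O = 11*0 = 0)
O - 2*T = 0 - 2*16 = 0 - 32 = -32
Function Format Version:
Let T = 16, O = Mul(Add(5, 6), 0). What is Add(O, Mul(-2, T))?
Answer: -32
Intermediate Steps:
O = 0 (O = Mul(11, 0) = 0)
Add(O, Mul(-2, T)) = Add(0, Mul(-2, 16)) = Add(0, -32) = -32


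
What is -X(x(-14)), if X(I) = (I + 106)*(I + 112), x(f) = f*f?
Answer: -93016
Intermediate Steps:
x(f) = f**2
X(I) = (106 + I)*(112 + I)
-X(x(-14)) = -(11872 + ((-14)**2)**2 + 218*(-14)**2) = -(11872 + 196**2 + 218*196) = -(11872 + 38416 + 42728) = -1*93016 = -93016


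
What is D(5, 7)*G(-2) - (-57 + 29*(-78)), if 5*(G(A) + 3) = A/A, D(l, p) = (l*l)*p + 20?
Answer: 1773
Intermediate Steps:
D(l, p) = 20 + p*l² (D(l, p) = l²*p + 20 = p*l² + 20 = 20 + p*l²)
G(A) = -14/5 (G(A) = -3 + (A/A)/5 = -3 + (⅕)*1 = -3 + ⅕ = -14/5)
D(5, 7)*G(-2) - (-57 + 29*(-78)) = (20 + 7*5²)*(-14/5) - (-57 + 29*(-78)) = (20 + 7*25)*(-14/5) - (-57 - 2262) = (20 + 175)*(-14/5) - 1*(-2319) = 195*(-14/5) + 2319 = -546 + 2319 = 1773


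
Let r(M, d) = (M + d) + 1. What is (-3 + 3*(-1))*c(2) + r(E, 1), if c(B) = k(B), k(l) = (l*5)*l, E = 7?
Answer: -111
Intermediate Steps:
k(l) = 5*l² (k(l) = (5*l)*l = 5*l²)
c(B) = 5*B²
r(M, d) = 1 + M + d
(-3 + 3*(-1))*c(2) + r(E, 1) = (-3 + 3*(-1))*(5*2²) + (1 + 7 + 1) = (-3 - 3)*(5*4) + 9 = -6*20 + 9 = -120 + 9 = -111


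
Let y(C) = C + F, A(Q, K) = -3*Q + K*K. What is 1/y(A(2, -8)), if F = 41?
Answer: 1/99 ≈ 0.010101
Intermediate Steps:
A(Q, K) = K² - 3*Q (A(Q, K) = -3*Q + K² = K² - 3*Q)
y(C) = 41 + C (y(C) = C + 41 = 41 + C)
1/y(A(2, -8)) = 1/(41 + ((-8)² - 3*2)) = 1/(41 + (64 - 6)) = 1/(41 + 58) = 1/99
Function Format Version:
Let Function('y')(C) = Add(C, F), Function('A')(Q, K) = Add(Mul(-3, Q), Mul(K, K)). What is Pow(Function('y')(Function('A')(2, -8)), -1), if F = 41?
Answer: Rational(1, 99) ≈ 0.010101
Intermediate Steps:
Function('A')(Q, K) = Add(Pow(K, 2), Mul(-3, Q)) (Function('A')(Q, K) = Add(Mul(-3, Q), Pow(K, 2)) = Add(Pow(K, 2), Mul(-3, Q)))
Function('y')(C) = Add(41, C) (Function('y')(C) = Add(C, 41) = Add(41, C))
Pow(Function('y')(Function('A')(2, -8)), -1) = Pow(Add(41, Add(Pow(-8, 2), Mul(-3, 2))), -1) = Pow(Add(41, Add(64, -6)), -1) = Pow(Add(41, 58), -1) = Pow(99, -1) = Rational(1, 99)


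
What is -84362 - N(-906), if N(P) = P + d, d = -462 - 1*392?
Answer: -82602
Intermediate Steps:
d = -854 (d = -462 - 392 = -854)
N(P) = -854 + P (N(P) = P - 854 = -854 + P)
-84362 - N(-906) = -84362 - (-854 - 906) = -84362 - 1*(-1760) = -84362 + 1760 = -82602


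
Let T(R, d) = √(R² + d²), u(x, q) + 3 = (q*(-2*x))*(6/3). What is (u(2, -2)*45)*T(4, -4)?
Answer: 2340*√2 ≈ 3309.3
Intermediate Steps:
u(x, q) = -3 - 4*q*x (u(x, q) = -3 + (q*(-2*x))*(6/3) = -3 + (-2*q*x)*(6*(⅓)) = -3 - 2*q*x*2 = -3 - 4*q*x)
(u(2, -2)*45)*T(4, -4) = ((-3 - 4*(-2)*2)*45)*√(4² + (-4)²) = ((-3 + 16)*45)*√(16 + 16) = (13*45)*√32 = 585*(4*√2) = 2340*√2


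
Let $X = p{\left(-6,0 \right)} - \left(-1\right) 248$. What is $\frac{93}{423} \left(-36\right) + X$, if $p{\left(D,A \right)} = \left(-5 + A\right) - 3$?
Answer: $\frac{10908}{47} \approx 232.09$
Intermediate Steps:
$p{\left(D,A \right)} = -8 + A$
$X = 240$ ($X = \left(-8 + 0\right) - \left(-1\right) 248 = -8 - -248 = -8 + 248 = 240$)
$\frac{93}{423} \left(-36\right) + X = \frac{93}{423} \left(-36\right) + 240 = 93 \cdot \frac{1}{423} \left(-36\right) + 240 = \frac{31}{141} \left(-36\right) + 240 = - \frac{372}{47} + 240 = \frac{10908}{47}$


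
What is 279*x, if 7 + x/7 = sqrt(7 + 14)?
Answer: -13671 + 1953*sqrt(21) ≈ -4721.2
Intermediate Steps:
x = -49 + 7*sqrt(21) (x = -49 + 7*sqrt(7 + 14) = -49 + 7*sqrt(21) ≈ -16.922)
279*x = 279*(-49 + 7*sqrt(21)) = -13671 + 1953*sqrt(21)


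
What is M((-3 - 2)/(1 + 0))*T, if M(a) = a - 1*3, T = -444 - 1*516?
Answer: 7680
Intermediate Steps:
T = -960 (T = -444 - 516 = -960)
M(a) = -3 + a (M(a) = a - 3 = -3 + a)
M((-3 - 2)/(1 + 0))*T = (-3 + (-3 - 2)/(1 + 0))*(-960) = (-3 - 5/1)*(-960) = (-3 - 5*1)*(-960) = (-3 - 5)*(-960) = -8*(-960) = 7680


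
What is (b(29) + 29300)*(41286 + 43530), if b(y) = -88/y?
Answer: 72060691392/29 ≈ 2.4849e+9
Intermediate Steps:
(b(29) + 29300)*(41286 + 43530) = (-88/29 + 29300)*(41286 + 43530) = (-88*1/29 + 29300)*84816 = (-88/29 + 29300)*84816 = (849612/29)*84816 = 72060691392/29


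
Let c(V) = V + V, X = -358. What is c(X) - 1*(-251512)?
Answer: 250796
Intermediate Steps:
c(V) = 2*V
c(X) - 1*(-251512) = 2*(-358) - 1*(-251512) = -716 + 251512 = 250796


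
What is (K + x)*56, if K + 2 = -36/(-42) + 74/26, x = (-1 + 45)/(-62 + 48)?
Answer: -1048/13 ≈ -80.615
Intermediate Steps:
x = -22/7 (x = 44/(-14) = 44*(-1/14) = -22/7 ≈ -3.1429)
K = 155/91 (K = -2 + (-36/(-42) + 74/26) = -2 + (-36*(-1/42) + 74*(1/26)) = -2 + (6/7 + 37/13) = -2 + 337/91 = 155/91 ≈ 1.7033)
(K + x)*56 = (155/91 - 22/7)*56 = -131/91*56 = -1048/13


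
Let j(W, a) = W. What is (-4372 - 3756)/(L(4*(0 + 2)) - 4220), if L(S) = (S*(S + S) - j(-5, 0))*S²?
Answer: -2032/1073 ≈ -1.8938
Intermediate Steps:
L(S) = S²*(5 + 2*S²) (L(S) = (S*(S + S) - 1*(-5))*S² = (S*(2*S) + 5)*S² = (2*S² + 5)*S² = (5 + 2*S²)*S² = S²*(5 + 2*S²))
(-4372 - 3756)/(L(4*(0 + 2)) - 4220) = (-4372 - 3756)/((4*(0 + 2))²*(5 + 2*(4*(0 + 2))²) - 4220) = -8128/((4*2)²*(5 + 2*(4*2)²) - 4220) = -8128/(8²*(5 + 2*8²) - 4220) = -8128/(64*(5 + 2*64) - 4220) = -8128/(64*(5 + 128) - 4220) = -8128/(64*133 - 4220) = -8128/(8512 - 4220) = -8128/4292 = -8128*1/4292 = -2032/1073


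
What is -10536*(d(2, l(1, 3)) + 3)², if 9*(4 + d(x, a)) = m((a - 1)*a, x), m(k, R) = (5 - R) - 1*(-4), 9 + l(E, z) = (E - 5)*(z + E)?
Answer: -14048/27 ≈ -520.30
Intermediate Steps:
l(E, z) = -9 + (-5 + E)*(E + z) (l(E, z) = -9 + (E - 5)*(z + E) = -9 + (-5 + E)*(E + z))
m(k, R) = 9 - R (m(k, R) = (5 - R) + 4 = 9 - R)
d(x, a) = -3 - x/9 (d(x, a) = -4 + (9 - x)/9 = -4 + (1 - x/9) = -3 - x/9)
-10536*(d(2, l(1, 3)) + 3)² = -10536*((-3 - ⅑*2) + 3)² = -10536*((-3 - 2/9) + 3)² = -10536*(-29/9 + 3)² = -10536*(-2/9)² = -10536*4/81 = -14048/27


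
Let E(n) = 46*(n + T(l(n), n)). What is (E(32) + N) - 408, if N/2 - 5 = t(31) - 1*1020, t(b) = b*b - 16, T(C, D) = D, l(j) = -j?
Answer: 2396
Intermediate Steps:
t(b) = -16 + b² (t(b) = b² - 16 = -16 + b²)
N = -140 (N = 10 + 2*((-16 + 31²) - 1*1020) = 10 + 2*((-16 + 961) - 1020) = 10 + 2*(945 - 1020) = 10 + 2*(-75) = 10 - 150 = -140)
E(n) = 92*n (E(n) = 46*(n + n) = 46*(2*n) = 92*n)
(E(32) + N) - 408 = (92*32 - 140) - 408 = (2944 - 140) - 408 = 2804 - 408 = 2396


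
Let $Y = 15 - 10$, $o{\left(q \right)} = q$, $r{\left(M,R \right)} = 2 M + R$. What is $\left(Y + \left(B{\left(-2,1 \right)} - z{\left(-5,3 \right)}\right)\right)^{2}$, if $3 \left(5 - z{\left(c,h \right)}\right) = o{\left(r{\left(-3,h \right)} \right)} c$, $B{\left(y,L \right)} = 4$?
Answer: $81$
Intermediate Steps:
$r{\left(M,R \right)} = R + 2 M$
$z{\left(c,h \right)} = 5 - \frac{c \left(-6 + h\right)}{3}$ ($z{\left(c,h \right)} = 5 - \frac{\left(h + 2 \left(-3\right)\right) c}{3} = 5 - \frac{\left(h - 6\right) c}{3} = 5 - \frac{\left(-6 + h\right) c}{3} = 5 - \frac{c \left(-6 + h\right)}{3}$)
$Y = 5$ ($Y = 15 - 10 = 5$)
$\left(Y + \left(B{\left(-2,1 \right)} - z{\left(-5,3 \right)}\right)\right)^{2} = \left(5 - \left(1 - - \frac{5 \left(-6 + 3\right)}{3}\right)\right)^{2} = \left(5 - \left(1 - \left(- \frac{5}{3}\right) \left(-3\right)\right)\right)^{2} = \left(5 + \left(4 - \left(5 - 5\right)\right)\right)^{2} = \left(5 + \left(4 - 0\right)\right)^{2} = \left(5 + \left(4 + 0\right)\right)^{2} = \left(5 + 4\right)^{2} = 9^{2} = 81$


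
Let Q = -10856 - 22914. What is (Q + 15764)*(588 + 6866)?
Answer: -134216724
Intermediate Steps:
Q = -33770
(Q + 15764)*(588 + 6866) = (-33770 + 15764)*(588 + 6866) = -18006*7454 = -134216724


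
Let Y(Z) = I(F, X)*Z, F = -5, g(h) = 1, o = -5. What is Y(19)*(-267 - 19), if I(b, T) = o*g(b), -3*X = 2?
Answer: 27170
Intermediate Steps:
X = -⅔ (X = -⅓*2 = -⅔ ≈ -0.66667)
I(b, T) = -5 (I(b, T) = -5*1 = -5)
Y(Z) = -5*Z
Y(19)*(-267 - 19) = (-5*19)*(-267 - 19) = -95*(-286) = 27170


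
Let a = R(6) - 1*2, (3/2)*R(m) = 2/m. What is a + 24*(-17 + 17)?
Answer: -16/9 ≈ -1.7778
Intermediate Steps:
R(m) = 4/(3*m) (R(m) = 2*(2/m)/3 = 4/(3*m))
a = -16/9 (a = (4/3)/6 - 1*2 = (4/3)*(⅙) - 2 = 2/9 - 2 = -16/9 ≈ -1.7778)
a + 24*(-17 + 17) = -16/9 + 24*(-17 + 17) = -16/9 + 24*0 = -16/9 + 0 = -16/9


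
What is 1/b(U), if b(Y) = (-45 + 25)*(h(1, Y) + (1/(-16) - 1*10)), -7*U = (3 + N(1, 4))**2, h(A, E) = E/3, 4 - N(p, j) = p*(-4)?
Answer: 84/26585 ≈ 0.0031597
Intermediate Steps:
N(p, j) = 4 + 4*p (N(p, j) = 4 - p*(-4) = 4 - (-4)*p = 4 + 4*p)
h(A, E) = E/3 (h(A, E) = E*(1/3) = E/3)
U = -121/7 (U = -(3 + (4 + 4*1))**2/7 = -(3 + (4 + 4))**2/7 = -(3 + 8)**2/7 = -1/7*11**2 = -1/7*121 = -121/7 ≈ -17.286)
b(Y) = 805/4 - 20*Y/3 (b(Y) = (-45 + 25)*(Y/3 + (1/(-16) - 1*10)) = -20*(Y/3 + (-1/16 - 10)) = -20*(Y/3 - 161/16) = -20*(-161/16 + Y/3) = 805/4 - 20*Y/3)
1/b(U) = 1/(805/4 - 20/3*(-121/7)) = 1/(805/4 + 2420/21) = 1/(26585/84) = 84/26585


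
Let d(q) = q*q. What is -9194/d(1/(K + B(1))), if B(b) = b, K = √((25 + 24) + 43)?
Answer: -855042 - 36776*√23 ≈ -1.0314e+6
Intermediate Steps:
K = 2*√23 (K = √(49 + 43) = √92 = 2*√23 ≈ 9.5917)
d(q) = q²
-9194/d(1/(K + B(1))) = -9194*(2*√23 + 1)² = -9194*(1 + 2*√23)²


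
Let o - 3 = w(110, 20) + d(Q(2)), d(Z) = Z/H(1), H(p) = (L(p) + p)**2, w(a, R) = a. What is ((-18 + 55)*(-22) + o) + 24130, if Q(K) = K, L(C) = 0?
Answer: 23431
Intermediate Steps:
H(p) = p**2 (H(p) = (0 + p)**2 = p**2)
d(Z) = Z (d(Z) = Z/(1**2) = Z/1 = Z*1 = Z)
o = 115 (o = 3 + (110 + 2) = 3 + 112 = 115)
((-18 + 55)*(-22) + o) + 24130 = ((-18 + 55)*(-22) + 115) + 24130 = (37*(-22) + 115) + 24130 = (-814 + 115) + 24130 = -699 + 24130 = 23431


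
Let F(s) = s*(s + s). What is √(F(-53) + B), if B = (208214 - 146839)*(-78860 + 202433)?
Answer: √7584298493 ≈ 87088.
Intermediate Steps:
F(s) = 2*s² (F(s) = s*(2*s) = 2*s²)
B = 7584292875 (B = 61375*123573 = 7584292875)
√(F(-53) + B) = √(2*(-53)² + 7584292875) = √(2*2809 + 7584292875) = √(5618 + 7584292875) = √7584298493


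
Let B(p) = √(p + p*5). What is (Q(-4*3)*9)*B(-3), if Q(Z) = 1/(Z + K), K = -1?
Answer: -27*I*√2/13 ≈ -2.9372*I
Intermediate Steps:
B(p) = √6*√p (B(p) = √(p + 5*p) = √(6*p) = √6*√p)
Q(Z) = 1/(-1 + Z) (Q(Z) = 1/(Z - 1) = 1/(-1 + Z))
(Q(-4*3)*9)*B(-3) = (9/(-1 - 4*3))*(√6*√(-3)) = (9/(-1 - 12))*(√6*(I*√3)) = (9/(-13))*(3*I*√2) = (-1/13*9)*(3*I*√2) = -27*I*√2/13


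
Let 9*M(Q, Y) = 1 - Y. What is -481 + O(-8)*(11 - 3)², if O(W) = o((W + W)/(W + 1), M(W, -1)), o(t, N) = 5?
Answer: -161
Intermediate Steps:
M(Q, Y) = ⅑ - Y/9 (M(Q, Y) = (1 - Y)/9 = ⅑ - Y/9)
O(W) = 5
-481 + O(-8)*(11 - 3)² = -481 + 5*(11 - 3)² = -481 + 5*8² = -481 + 5*64 = -481 + 320 = -161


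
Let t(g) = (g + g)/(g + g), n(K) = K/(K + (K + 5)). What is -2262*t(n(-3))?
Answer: -2262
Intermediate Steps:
n(K) = K/(5 + 2*K) (n(K) = K/(K + (5 + K)) = K/(5 + 2*K))
t(g) = 1 (t(g) = (2*g)/((2*g)) = (2*g)*(1/(2*g)) = 1)
-2262*t(n(-3)) = -2262*1 = -2262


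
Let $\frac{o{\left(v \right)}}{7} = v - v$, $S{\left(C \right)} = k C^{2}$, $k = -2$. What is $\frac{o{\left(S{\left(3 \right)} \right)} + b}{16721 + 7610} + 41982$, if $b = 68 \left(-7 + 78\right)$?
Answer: $\frac{1021468870}{24331} \approx 41982.0$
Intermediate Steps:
$b = 4828$ ($b = 68 \cdot 71 = 4828$)
$S{\left(C \right)} = - 2 C^{2}$
$o{\left(v \right)} = 0$ ($o{\left(v \right)} = 7 \left(v - v\right) = 7 \cdot 0 = 0$)
$\frac{o{\left(S{\left(3 \right)} \right)} + b}{16721 + 7610} + 41982 = \frac{0 + 4828}{16721 + 7610} + 41982 = \frac{4828}{24331} + 41982 = \frac{1021468870}{24331}$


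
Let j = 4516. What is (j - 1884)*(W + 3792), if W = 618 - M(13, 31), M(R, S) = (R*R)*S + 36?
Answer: -2276680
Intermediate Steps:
M(R, S) = 36 + S*R² (M(R, S) = R²*S + 36 = S*R² + 36 = 36 + S*R²)
W = -4657 (W = 618 - (36 + 31*13²) = 618 - (36 + 31*169) = 618 - (36 + 5239) = 618 - 1*5275 = 618 - 5275 = -4657)
(j - 1884)*(W + 3792) = (4516 - 1884)*(-4657 + 3792) = 2632*(-865) = -2276680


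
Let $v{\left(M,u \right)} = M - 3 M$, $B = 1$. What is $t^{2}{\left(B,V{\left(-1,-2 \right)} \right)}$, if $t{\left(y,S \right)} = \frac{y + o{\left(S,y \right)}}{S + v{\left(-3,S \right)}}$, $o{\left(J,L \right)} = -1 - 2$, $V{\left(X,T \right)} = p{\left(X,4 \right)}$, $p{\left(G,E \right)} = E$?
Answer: $\frac{1}{25} \approx 0.04$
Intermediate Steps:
$v{\left(M,u \right)} = - 2 M$
$V{\left(X,T \right)} = 4$
$o{\left(J,L \right)} = -3$
$t{\left(y,S \right)} = \frac{-3 + y}{6 + S}$ ($t{\left(y,S \right)} = \frac{y - 3}{S - -6} = \frac{-3 + y}{S + 6} = \frac{-3 + y}{6 + S}$)
$t^{2}{\left(B,V{\left(-1,-2 \right)} \right)} = \left(\frac{-3 + 1}{6 + 4}\right)^{2} = \left(\frac{1}{10} \left(-2\right)\right)^{2} = \left(- \frac{1}{5}\right)^{2} = \frac{1}{25}$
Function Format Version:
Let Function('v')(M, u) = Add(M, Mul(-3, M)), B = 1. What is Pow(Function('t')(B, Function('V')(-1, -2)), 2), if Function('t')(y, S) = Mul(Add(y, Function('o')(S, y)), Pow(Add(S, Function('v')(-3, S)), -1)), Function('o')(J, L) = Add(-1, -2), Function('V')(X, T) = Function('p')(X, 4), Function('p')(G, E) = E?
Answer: Rational(1, 25) ≈ 0.040000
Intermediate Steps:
Function('v')(M, u) = Mul(-2, M)
Function('V')(X, T) = 4
Function('o')(J, L) = -3
Function('t')(y, S) = Mul(Pow(Add(6, S), -1), Add(-3, y)) (Function('t')(y, S) = Mul(Add(y, -3), Pow(Add(S, Mul(-2, -3)), -1)) = Mul(Add(-3, y), Pow(Add(S, 6), -1)) = Mul(Add(-3, y), Pow(Add(6, S), -1)) = Mul(Pow(Add(6, S), -1), Add(-3, y)))
Pow(Function('t')(B, Function('V')(-1, -2)), 2) = Pow(Mul(Pow(Add(6, 4), -1), Add(-3, 1)), 2) = Pow(Mul(Pow(10, -1), -2), 2) = Pow(Mul(Rational(1, 10), -2), 2) = Pow(Rational(-1, 5), 2) = Rational(1, 25)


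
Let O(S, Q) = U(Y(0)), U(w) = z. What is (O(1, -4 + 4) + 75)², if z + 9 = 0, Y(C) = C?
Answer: 4356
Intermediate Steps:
z = -9 (z = -9 + 0 = -9)
U(w) = -9
O(S, Q) = -9
(O(1, -4 + 4) + 75)² = (-9 + 75)² = 66² = 4356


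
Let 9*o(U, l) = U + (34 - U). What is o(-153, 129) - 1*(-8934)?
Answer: 80440/9 ≈ 8937.8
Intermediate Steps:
o(U, l) = 34/9 (o(U, l) = (U + (34 - U))/9 = (⅑)*34 = 34/9)
o(-153, 129) - 1*(-8934) = 34/9 - 1*(-8934) = 34/9 + 8934 = 80440/9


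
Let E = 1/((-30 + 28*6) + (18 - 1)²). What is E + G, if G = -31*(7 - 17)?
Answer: 132371/427 ≈ 310.00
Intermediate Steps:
E = 1/427 (E = 1/((-30 + 168) + 17²) = 1/(138 + 289) = 1/427 ≈ 0.0023419)
G = 310 (G = -31*(-10) = 310)
E + G = 1/427 + 310 = 132371/427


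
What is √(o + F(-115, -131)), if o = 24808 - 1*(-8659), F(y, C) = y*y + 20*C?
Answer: 2*√11018 ≈ 209.93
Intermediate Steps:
F(y, C) = y² + 20*C
o = 33467 (o = 24808 + 8659 = 33467)
√(o + F(-115, -131)) = √(33467 + ((-115)² + 20*(-131))) = √(33467 + (13225 - 2620)) = √(33467 + 10605) = √44072 = 2*√11018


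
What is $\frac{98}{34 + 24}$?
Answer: $\frac{49}{29} \approx 1.6897$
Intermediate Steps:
$\frac{98}{34 + 24} = \frac{98}{58} = 98 \cdot \frac{1}{58} = \frac{49}{29}$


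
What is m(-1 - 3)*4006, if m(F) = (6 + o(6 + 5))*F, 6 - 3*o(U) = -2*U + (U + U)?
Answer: -128192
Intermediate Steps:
o(U) = 2 (o(U) = 2 - (-2*U + (U + U))/3 = 2 - (-2*U + 2*U)/3 = 2 - ⅓*0 = 2 + 0 = 2)
m(F) = 8*F (m(F) = (6 + 2)*F = 8*F)
m(-1 - 3)*4006 = (8*(-1 - 3))*4006 = (8*(-4))*4006 = -32*4006 = -128192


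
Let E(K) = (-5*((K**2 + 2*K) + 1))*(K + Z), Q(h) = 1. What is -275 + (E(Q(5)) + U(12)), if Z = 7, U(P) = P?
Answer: -423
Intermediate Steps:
E(K) = (7 + K)*(-5 - 10*K - 5*K**2) (E(K) = (-5*((K**2 + 2*K) + 1))*(K + 7) = (-5*(1 + K**2 + 2*K))*(7 + K) = (-5 - 10*K - 5*K**2)*(7 + K) = (7 + K)*(-5 - 10*K - 5*K**2))
-275 + (E(Q(5)) + U(12)) = -275 + ((-35 - 75*1 - 45*1**2 - 5*1**3) + 12) = -275 + ((-35 - 75 - 45*1 - 5*1) + 12) = -275 + ((-35 - 75 - 45 - 5) + 12) = -275 + (-160 + 12) = -275 - 148 = -423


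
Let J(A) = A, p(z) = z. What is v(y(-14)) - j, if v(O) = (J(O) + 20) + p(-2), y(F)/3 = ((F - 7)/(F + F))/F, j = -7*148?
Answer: 59015/56 ≈ 1053.8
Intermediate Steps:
j = -1036
y(F) = 3*(-7 + F)/(2*F²) (y(F) = 3*(((F - 7)/(F + F))/F) = 3*(((-7 + F)/((2*F)))/F) = 3*(((-7 + F)*(1/(2*F)))/F) = 3*(((-7 + F)/(2*F))/F) = 3*((-7 + F)/(2*F²)) = 3*(-7 + F)/(2*F²))
v(O) = 18 + O (v(O) = (O + 20) - 2 = (20 + O) - 2 = 18 + O)
v(y(-14)) - j = (18 + (3/2)*(-7 - 14)/(-14)²) - 1*(-1036) = (18 + (3/2)*(1/196)*(-21)) + 1036 = (18 - 9/56) + 1036 = 999/56 + 1036 = 59015/56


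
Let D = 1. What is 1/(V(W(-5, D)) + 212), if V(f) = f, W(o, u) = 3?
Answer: 1/215 ≈ 0.0046512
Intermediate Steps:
1/(V(W(-5, D)) + 212) = 1/(3 + 212) = 1/215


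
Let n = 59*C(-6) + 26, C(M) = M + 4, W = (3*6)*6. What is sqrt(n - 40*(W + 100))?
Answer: 2*I*sqrt(2103) ≈ 91.717*I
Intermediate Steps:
W = 108 (W = 18*6 = 108)
C(M) = 4 + M
n = -92 (n = 59*(4 - 6) + 26 = 59*(-2) + 26 = -118 + 26 = -92)
sqrt(n - 40*(W + 100)) = sqrt(-92 - 40*(108 + 100)) = sqrt(-92 - 40*208) = sqrt(-92 - 8320) = sqrt(-8412) = 2*I*sqrt(2103)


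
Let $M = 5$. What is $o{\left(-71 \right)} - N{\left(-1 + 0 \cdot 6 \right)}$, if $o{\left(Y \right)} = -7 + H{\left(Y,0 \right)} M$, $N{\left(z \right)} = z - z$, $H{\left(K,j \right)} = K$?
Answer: $-362$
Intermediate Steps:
$N{\left(z \right)} = 0$
$o{\left(Y \right)} = -7 + 5 Y$ ($o{\left(Y \right)} = -7 + Y 5 = -7 + 5 Y$)
$o{\left(-71 \right)} - N{\left(-1 + 0 \cdot 6 \right)} = \left(-7 + 5 \left(-71\right)\right) - 0 = \left(-7 - 355\right) + 0 = -362 + 0 = -362$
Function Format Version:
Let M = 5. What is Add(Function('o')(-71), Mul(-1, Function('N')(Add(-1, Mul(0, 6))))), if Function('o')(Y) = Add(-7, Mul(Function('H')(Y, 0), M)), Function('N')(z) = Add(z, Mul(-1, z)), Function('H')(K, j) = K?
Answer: -362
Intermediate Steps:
Function('N')(z) = 0
Function('o')(Y) = Add(-7, Mul(5, Y)) (Function('o')(Y) = Add(-7, Mul(Y, 5)) = Add(-7, Mul(5, Y)))
Add(Function('o')(-71), Mul(-1, Function('N')(Add(-1, Mul(0, 6))))) = Add(Add(-7, Mul(5, -71)), Mul(-1, 0)) = Add(Add(-7, -355), 0) = Add(-362, 0) = -362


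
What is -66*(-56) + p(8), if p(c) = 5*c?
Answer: 3736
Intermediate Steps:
-66*(-56) + p(8) = -66*(-56) + 5*8 = 3696 + 40 = 3736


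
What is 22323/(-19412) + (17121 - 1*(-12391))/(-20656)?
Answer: -64624427/25060892 ≈ -2.5787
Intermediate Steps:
22323/(-19412) + (17121 - 1*(-12391))/(-20656) = 22323*(-1/19412) + (17121 + 12391)*(-1/20656) = -22323/19412 + 29512*(-1/20656) = -22323/19412 - 3689/2582 = -64624427/25060892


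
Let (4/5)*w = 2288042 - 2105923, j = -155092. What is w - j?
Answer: 1530963/4 ≈ 3.8274e+5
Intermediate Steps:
w = 910595/4 (w = 5*(2288042 - 2105923)/4 = (5/4)*182119 = 910595/4 ≈ 2.2765e+5)
w - j = 910595/4 - 1*(-155092) = 910595/4 + 155092 = 1530963/4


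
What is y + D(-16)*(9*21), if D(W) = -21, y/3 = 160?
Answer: -3489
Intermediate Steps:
y = 480 (y = 3*160 = 480)
y + D(-16)*(9*21) = 480 - 189*21 = 480 - 21*189 = 480 - 3969 = -3489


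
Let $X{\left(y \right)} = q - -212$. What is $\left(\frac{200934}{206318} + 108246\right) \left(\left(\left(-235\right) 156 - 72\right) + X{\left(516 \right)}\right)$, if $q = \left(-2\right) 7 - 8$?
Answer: $- \frac{408051708988902}{103159} \approx -3.9556 \cdot 10^{9}$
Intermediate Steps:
$q = -22$ ($q = -14 - 8 = -22$)
$X{\left(y \right)} = 190$ ($X{\left(y \right)} = -22 - -212 = -22 + 212 = 190$)
$\left(\frac{200934}{206318} + 108246\right) \left(\left(\left(-235\right) 156 - 72\right) + X{\left(516 \right)}\right) = \left(\frac{200934}{206318} + 108246\right) \left(\left(\left(-235\right) 156 - 72\right) + 190\right) = \left(200934 \cdot \frac{1}{206318} + 108246\right) \left(\left(-36660 - 72\right) + 190\right) = \left(\frac{100467}{103159} + 108246\right) \left(-36732 + 190\right) = \frac{11166649581}{103159} \left(-36542\right) = - \frac{408051708988902}{103159}$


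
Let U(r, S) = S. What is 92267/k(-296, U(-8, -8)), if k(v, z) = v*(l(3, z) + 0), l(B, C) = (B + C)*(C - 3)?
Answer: -92267/16280 ≈ -5.6675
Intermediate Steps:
l(B, C) = (-3 + C)*(B + C) (l(B, C) = (B + C)*(-3 + C) = (-3 + C)*(B + C))
k(v, z) = v*(-9 + z²) (k(v, z) = v*((z² - 3*3 - 3*z + 3*z) + 0) = v*((z² - 9 - 3*z + 3*z) + 0) = v*((-9 + z²) + 0) = v*(-9 + z²))
92267/k(-296, U(-8, -8)) = 92267/((-296*(-9 + (-8)²))) = 92267/((-296*(-9 + 64))) = 92267/((-296*55)) = 92267/(-16280) = 92267*(-1/16280) = -92267/16280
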